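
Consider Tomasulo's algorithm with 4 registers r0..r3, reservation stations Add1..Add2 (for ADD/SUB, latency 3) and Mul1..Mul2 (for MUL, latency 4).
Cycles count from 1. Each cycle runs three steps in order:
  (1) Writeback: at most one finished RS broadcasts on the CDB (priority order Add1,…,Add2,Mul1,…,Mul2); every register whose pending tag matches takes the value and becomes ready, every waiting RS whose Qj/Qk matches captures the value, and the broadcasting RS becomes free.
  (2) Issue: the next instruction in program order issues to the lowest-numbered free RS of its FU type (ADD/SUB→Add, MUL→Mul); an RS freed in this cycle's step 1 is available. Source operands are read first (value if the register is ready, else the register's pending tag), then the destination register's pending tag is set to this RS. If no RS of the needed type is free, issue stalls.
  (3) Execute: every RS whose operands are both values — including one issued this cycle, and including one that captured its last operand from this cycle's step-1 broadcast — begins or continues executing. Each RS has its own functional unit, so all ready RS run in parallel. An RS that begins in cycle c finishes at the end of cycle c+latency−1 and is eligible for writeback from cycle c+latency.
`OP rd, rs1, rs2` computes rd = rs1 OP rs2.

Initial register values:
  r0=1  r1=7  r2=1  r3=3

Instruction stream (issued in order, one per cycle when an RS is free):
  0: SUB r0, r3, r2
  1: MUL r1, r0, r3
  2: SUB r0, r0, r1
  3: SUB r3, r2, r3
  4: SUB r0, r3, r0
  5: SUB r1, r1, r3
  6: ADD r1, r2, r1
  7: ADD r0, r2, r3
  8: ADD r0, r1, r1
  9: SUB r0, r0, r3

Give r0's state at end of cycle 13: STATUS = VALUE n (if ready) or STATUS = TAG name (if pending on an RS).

  c1: issue SUB r0<-Add1  regs: r0:Add1,r1:7,r2:1,r3:3
  c2: issue MUL r1<-Mul1  regs: r0:Add1,r1:Mul1,r2:1,r3:3
  c3: issue SUB r0<-Add2  regs: r0:Add2,r1:Mul1,r2:1,r3:3
  c4: CDB Add1=2; issue SUB r3<-Add1  regs: r0:Add2,r1:Mul1,r2:1,r3:Add1
  c5: stall  regs: r0:Add2,r1:Mul1,r2:1,r3:Add1
  c6: stall  regs: r0:Add2,r1:Mul1,r2:1,r3:Add1
  c7: CDB Add1=-2; issue SUB r0<-Add1  regs: r0:Add1,r1:Mul1,r2:1,r3:-2
  c8: CDB Mul1=6; stall  regs: r0:Add1,r1:6,r2:1,r3:-2
  c9: stall  regs: r0:Add1,r1:6,r2:1,r3:-2
  c10: stall  regs: r0:Add1,r1:6,r2:1,r3:-2
  c11: CDB Add2=-4; issue SUB r1<-Add2  regs: r0:Add1,r1:Add2,r2:1,r3:-2
  c12: stall  regs: r0:Add1,r1:Add2,r2:1,r3:-2
  c13: stall  regs: r0:Add1,r1:Add2,r2:1,r3:-2

STATUS = TAG Add1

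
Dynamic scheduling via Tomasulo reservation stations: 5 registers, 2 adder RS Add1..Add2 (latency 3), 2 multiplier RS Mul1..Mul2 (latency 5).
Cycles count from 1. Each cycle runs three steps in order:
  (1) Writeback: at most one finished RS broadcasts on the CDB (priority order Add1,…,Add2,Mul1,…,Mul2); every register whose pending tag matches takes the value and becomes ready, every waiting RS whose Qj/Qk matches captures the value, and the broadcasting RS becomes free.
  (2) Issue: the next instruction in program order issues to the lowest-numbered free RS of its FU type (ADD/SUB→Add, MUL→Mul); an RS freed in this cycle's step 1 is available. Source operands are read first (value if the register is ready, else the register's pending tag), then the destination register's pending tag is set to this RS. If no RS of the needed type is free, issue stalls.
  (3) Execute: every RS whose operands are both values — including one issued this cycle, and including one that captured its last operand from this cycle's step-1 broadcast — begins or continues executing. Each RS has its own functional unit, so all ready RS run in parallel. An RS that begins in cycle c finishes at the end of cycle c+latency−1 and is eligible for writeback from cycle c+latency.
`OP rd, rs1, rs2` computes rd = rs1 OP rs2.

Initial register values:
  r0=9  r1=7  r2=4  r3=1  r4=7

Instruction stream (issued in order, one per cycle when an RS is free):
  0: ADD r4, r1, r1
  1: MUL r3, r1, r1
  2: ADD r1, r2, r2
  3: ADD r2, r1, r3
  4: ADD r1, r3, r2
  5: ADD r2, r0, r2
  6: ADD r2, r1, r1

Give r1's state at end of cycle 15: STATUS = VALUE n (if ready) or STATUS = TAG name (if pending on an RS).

c1: issue ADD r4<-Add1 | r0:9,r1:7,r2:4,r3:1,r4:Add1
c2: issue MUL r3<-Mul1 | r0:9,r1:7,r2:4,r3:Mul1,r4:Add1
c3: issue ADD r1<-Add2 | r0:9,r1:Add2,r2:4,r3:Mul1,r4:Add1
c4: CDB Add1=14; issue ADD r2<-Add1 | r0:9,r1:Add2,r2:Add1,r3:Mul1,r4:14
c5: stall | r0:9,r1:Add2,r2:Add1,r3:Mul1,r4:14
c6: CDB Add2=8; issue ADD r1<-Add2 | r0:9,r1:Add2,r2:Add1,r3:Mul1,r4:14
c7: CDB Mul1=49; stall | r0:9,r1:Add2,r2:Add1,r3:49,r4:14
c8: stall | r0:9,r1:Add2,r2:Add1,r3:49,r4:14
c9: stall | r0:9,r1:Add2,r2:Add1,r3:49,r4:14
c10: CDB Add1=57; issue ADD r2<-Add1 | r0:9,r1:Add2,r2:Add1,r3:49,r4:14
c11: stall | r0:9,r1:Add2,r2:Add1,r3:49,r4:14
c12: stall | r0:9,r1:Add2,r2:Add1,r3:49,r4:14
c13: CDB Add1=66; issue ADD r2<-Add1 | r0:9,r1:Add2,r2:Add1,r3:49,r4:14
c14: CDB Add2=106 | r0:9,r1:106,r2:Add1,r3:49,r4:14
c15: - | r0:9,r1:106,r2:Add1,r3:49,r4:14

STATUS = VALUE 106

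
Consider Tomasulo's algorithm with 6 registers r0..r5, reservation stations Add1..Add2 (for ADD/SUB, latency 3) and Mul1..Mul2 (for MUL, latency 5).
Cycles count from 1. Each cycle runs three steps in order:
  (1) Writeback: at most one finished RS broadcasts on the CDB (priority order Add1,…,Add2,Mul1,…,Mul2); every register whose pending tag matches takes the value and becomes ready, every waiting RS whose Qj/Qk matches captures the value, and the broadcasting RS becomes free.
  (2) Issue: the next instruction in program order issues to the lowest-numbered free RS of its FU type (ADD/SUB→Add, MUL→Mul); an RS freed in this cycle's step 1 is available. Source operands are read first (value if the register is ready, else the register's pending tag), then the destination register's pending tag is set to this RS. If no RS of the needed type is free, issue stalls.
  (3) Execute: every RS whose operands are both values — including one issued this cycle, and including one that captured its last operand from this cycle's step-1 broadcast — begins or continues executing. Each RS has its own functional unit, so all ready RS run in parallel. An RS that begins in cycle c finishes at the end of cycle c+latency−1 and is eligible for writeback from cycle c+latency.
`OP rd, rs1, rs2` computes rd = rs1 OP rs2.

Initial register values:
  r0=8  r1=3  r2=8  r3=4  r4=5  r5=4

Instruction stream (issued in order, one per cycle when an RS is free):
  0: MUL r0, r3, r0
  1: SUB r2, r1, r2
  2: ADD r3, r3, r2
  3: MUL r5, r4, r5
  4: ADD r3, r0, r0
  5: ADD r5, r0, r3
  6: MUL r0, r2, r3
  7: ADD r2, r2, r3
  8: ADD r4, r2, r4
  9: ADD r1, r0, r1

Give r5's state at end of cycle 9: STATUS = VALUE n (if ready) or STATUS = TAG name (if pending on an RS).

STATUS = TAG Add2

c1: issue MUL r0<-Mul1 | r0:Mul1,r1:3,r2:8,r3:4,r4:5,r5:4
c2: issue SUB r2<-Add1 | r0:Mul1,r1:3,r2:Add1,r3:4,r4:5,r5:4
c3: issue ADD r3<-Add2 | r0:Mul1,r1:3,r2:Add1,r3:Add2,r4:5,r5:4
c4: issue MUL r5<-Mul2 | r0:Mul1,r1:3,r2:Add1,r3:Add2,r4:5,r5:Mul2
c5: CDB Add1=-5; issue ADD r3<-Add1 | r0:Mul1,r1:3,r2:-5,r3:Add1,r4:5,r5:Mul2
c6: CDB Mul1=32; stall | r0:32,r1:3,r2:-5,r3:Add1,r4:5,r5:Mul2
c7: stall | r0:32,r1:3,r2:-5,r3:Add1,r4:5,r5:Mul2
c8: CDB Add2=-1; issue ADD r5<-Add2 | r0:32,r1:3,r2:-5,r3:Add1,r4:5,r5:Add2
c9: CDB Add1=64; issue MUL r0<-Mul1 | r0:Mul1,r1:3,r2:-5,r3:64,r4:5,r5:Add2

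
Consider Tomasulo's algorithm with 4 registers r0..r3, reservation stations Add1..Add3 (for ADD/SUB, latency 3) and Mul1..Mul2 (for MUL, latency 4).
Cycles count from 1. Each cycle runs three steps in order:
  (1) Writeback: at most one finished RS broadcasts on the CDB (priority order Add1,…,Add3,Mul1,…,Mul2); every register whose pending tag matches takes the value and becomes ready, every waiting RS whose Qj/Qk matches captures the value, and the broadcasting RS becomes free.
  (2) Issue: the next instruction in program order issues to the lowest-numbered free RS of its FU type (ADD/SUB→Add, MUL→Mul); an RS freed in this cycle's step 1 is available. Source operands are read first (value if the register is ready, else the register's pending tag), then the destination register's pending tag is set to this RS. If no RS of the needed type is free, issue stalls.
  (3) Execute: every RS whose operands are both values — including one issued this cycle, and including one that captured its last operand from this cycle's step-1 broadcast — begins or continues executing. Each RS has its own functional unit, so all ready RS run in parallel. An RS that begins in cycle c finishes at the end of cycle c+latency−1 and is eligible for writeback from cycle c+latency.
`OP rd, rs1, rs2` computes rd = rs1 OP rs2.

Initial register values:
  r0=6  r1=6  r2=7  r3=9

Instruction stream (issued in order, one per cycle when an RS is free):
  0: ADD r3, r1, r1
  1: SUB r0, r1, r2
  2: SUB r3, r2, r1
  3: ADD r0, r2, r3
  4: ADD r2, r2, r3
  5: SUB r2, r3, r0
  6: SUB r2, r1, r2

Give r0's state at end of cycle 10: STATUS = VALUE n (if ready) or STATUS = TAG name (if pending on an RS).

cycle 1: issue ADD r3<-Add1 // r0:6,r1:6,r2:7,r3:Add1
cycle 2: issue SUB r0<-Add2 // r0:Add2,r1:6,r2:7,r3:Add1
cycle 3: issue SUB r3<-Add3 // r0:Add2,r1:6,r2:7,r3:Add3
cycle 4: CDB Add1=12; issue ADD r0<-Add1 // r0:Add1,r1:6,r2:7,r3:Add3
cycle 5: CDB Add2=-1; issue ADD r2<-Add2 // r0:Add1,r1:6,r2:Add2,r3:Add3
cycle 6: CDB Add3=1; issue SUB r2<-Add3 // r0:Add1,r1:6,r2:Add3,r3:1
cycle 7: stall // r0:Add1,r1:6,r2:Add3,r3:1
cycle 8: stall // r0:Add1,r1:6,r2:Add3,r3:1
cycle 9: CDB Add1=8; issue SUB r2<-Add1 // r0:8,r1:6,r2:Add1,r3:1
cycle 10: CDB Add2=8 // r0:8,r1:6,r2:Add1,r3:1

STATUS = VALUE 8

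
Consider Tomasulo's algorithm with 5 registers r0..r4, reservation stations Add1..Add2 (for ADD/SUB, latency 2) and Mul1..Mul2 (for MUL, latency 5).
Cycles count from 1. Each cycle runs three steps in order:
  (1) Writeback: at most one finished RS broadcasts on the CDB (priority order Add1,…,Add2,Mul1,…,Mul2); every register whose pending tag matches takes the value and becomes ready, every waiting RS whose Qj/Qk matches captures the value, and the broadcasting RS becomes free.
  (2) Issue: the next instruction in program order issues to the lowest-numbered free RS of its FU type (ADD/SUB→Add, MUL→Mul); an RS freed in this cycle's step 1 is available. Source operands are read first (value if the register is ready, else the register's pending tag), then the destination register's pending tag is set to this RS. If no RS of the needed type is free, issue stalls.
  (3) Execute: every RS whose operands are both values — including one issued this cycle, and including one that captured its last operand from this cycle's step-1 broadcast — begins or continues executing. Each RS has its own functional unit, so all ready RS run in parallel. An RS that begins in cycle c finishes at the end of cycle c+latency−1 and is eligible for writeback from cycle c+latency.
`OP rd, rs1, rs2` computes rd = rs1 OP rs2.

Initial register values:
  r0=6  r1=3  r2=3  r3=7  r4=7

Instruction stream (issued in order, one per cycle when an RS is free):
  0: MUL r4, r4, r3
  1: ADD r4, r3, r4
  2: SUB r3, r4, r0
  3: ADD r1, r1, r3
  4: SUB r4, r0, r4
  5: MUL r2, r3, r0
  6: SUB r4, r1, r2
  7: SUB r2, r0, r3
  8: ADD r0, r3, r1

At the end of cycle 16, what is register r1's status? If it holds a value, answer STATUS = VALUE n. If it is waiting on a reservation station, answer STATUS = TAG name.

cycle 1: issue MUL r4<-Mul1 // r0:6,r1:3,r2:3,r3:7,r4:Mul1
cycle 2: issue ADD r4<-Add1 // r0:6,r1:3,r2:3,r3:7,r4:Add1
cycle 3: issue SUB r3<-Add2 // r0:6,r1:3,r2:3,r3:Add2,r4:Add1
cycle 4: stall // r0:6,r1:3,r2:3,r3:Add2,r4:Add1
cycle 5: stall // r0:6,r1:3,r2:3,r3:Add2,r4:Add1
cycle 6: CDB Mul1=49; stall // r0:6,r1:3,r2:3,r3:Add2,r4:Add1
cycle 7: stall // r0:6,r1:3,r2:3,r3:Add2,r4:Add1
cycle 8: CDB Add1=56; issue ADD r1<-Add1 // r0:6,r1:Add1,r2:3,r3:Add2,r4:56
cycle 9: stall // r0:6,r1:Add1,r2:3,r3:Add2,r4:56
cycle 10: CDB Add2=50; issue SUB r4<-Add2 // r0:6,r1:Add1,r2:3,r3:50,r4:Add2
cycle 11: issue MUL r2<-Mul1 // r0:6,r1:Add1,r2:Mul1,r3:50,r4:Add2
cycle 12: CDB Add1=53; issue SUB r4<-Add1 // r0:6,r1:53,r2:Mul1,r3:50,r4:Add1
cycle 13: CDB Add2=-50; issue SUB r2<-Add2 // r0:6,r1:53,r2:Add2,r3:50,r4:Add1
cycle 14: stall // r0:6,r1:53,r2:Add2,r3:50,r4:Add1
cycle 15: CDB Add2=-44; issue ADD r0<-Add2 // r0:Add2,r1:53,r2:-44,r3:50,r4:Add1
cycle 16: CDB Mul1=300 // r0:Add2,r1:53,r2:-44,r3:50,r4:Add1

STATUS = VALUE 53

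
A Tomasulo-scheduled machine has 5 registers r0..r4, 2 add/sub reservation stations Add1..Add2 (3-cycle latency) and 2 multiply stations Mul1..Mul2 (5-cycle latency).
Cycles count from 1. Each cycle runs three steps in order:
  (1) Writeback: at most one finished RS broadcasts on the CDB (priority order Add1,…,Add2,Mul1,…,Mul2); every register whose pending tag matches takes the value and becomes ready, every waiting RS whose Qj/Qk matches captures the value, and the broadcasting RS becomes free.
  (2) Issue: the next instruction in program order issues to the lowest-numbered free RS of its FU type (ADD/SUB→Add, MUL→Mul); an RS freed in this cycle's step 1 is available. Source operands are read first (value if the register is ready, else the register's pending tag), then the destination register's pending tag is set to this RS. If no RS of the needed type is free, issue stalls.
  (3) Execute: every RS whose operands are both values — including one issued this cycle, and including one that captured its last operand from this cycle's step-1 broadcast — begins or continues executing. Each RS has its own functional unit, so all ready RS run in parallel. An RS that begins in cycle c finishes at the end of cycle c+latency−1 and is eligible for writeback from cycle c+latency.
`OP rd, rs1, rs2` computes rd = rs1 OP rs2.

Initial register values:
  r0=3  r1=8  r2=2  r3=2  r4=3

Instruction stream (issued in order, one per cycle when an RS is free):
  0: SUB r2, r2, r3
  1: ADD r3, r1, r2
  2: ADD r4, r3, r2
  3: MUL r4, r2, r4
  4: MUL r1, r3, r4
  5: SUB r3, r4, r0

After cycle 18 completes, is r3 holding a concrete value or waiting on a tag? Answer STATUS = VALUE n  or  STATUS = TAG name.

  c1: issue SUB r2<-Add1  regs: r0:3,r1:8,r2:Add1,r3:2,r4:3
  c2: issue ADD r3<-Add2  regs: r0:3,r1:8,r2:Add1,r3:Add2,r4:3
  c3: stall  regs: r0:3,r1:8,r2:Add1,r3:Add2,r4:3
  c4: CDB Add1=0; issue ADD r4<-Add1  regs: r0:3,r1:8,r2:0,r3:Add2,r4:Add1
  c5: issue MUL r4<-Mul1  regs: r0:3,r1:8,r2:0,r3:Add2,r4:Mul1
  c6: issue MUL r1<-Mul2  regs: r0:3,r1:Mul2,r2:0,r3:Add2,r4:Mul1
  c7: CDB Add2=8; issue SUB r3<-Add2  regs: r0:3,r1:Mul2,r2:0,r3:Add2,r4:Mul1
  c8: -  regs: r0:3,r1:Mul2,r2:0,r3:Add2,r4:Mul1
  c9: -  regs: r0:3,r1:Mul2,r2:0,r3:Add2,r4:Mul1
  c10: CDB Add1=8  regs: r0:3,r1:Mul2,r2:0,r3:Add2,r4:Mul1
  c11: -  regs: r0:3,r1:Mul2,r2:0,r3:Add2,r4:Mul1
  c12: -  regs: r0:3,r1:Mul2,r2:0,r3:Add2,r4:Mul1
  c13: -  regs: r0:3,r1:Mul2,r2:0,r3:Add2,r4:Mul1
  c14: -  regs: r0:3,r1:Mul2,r2:0,r3:Add2,r4:Mul1
  c15: CDB Mul1=0  regs: r0:3,r1:Mul2,r2:0,r3:Add2,r4:0
  c16: -  regs: r0:3,r1:Mul2,r2:0,r3:Add2,r4:0
  c17: -  regs: r0:3,r1:Mul2,r2:0,r3:Add2,r4:0
  c18: CDB Add2=-3  regs: r0:3,r1:Mul2,r2:0,r3:-3,r4:0

STATUS = VALUE -3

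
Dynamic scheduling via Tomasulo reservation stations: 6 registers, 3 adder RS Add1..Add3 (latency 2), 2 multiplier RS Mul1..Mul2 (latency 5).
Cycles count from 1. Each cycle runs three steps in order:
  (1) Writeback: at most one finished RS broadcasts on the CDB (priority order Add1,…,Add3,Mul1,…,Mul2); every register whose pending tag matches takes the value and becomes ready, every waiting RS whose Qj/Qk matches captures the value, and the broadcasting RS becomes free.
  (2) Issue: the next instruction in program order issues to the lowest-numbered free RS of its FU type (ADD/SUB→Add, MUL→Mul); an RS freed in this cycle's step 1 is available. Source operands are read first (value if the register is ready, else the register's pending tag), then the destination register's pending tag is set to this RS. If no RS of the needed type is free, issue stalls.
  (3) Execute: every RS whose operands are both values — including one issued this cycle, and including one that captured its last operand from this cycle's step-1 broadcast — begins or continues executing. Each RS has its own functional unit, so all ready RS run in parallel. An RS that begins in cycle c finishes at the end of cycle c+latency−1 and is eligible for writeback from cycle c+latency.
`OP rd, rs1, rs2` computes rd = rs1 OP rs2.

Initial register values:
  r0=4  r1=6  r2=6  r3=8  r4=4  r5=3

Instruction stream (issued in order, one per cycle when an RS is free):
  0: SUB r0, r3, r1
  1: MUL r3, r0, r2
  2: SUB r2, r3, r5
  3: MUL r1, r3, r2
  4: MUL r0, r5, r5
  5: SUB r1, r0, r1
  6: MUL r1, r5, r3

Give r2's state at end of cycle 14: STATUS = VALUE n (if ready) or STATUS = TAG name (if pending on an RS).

c1: issue SUB r0<-Add1 | r0:Add1,r1:6,r2:6,r3:8,r4:4,r5:3
c2: issue MUL r3<-Mul1 | r0:Add1,r1:6,r2:6,r3:Mul1,r4:4,r5:3
c3: CDB Add1=2; issue SUB r2<-Add1 | r0:2,r1:6,r2:Add1,r3:Mul1,r4:4,r5:3
c4: issue MUL r1<-Mul2 | r0:2,r1:Mul2,r2:Add1,r3:Mul1,r4:4,r5:3
c5: stall | r0:2,r1:Mul2,r2:Add1,r3:Mul1,r4:4,r5:3
c6: stall | r0:2,r1:Mul2,r2:Add1,r3:Mul1,r4:4,r5:3
c7: stall | r0:2,r1:Mul2,r2:Add1,r3:Mul1,r4:4,r5:3
c8: CDB Mul1=12; issue MUL r0<-Mul1 | r0:Mul1,r1:Mul2,r2:Add1,r3:12,r4:4,r5:3
c9: issue SUB r1<-Add2 | r0:Mul1,r1:Add2,r2:Add1,r3:12,r4:4,r5:3
c10: CDB Add1=9; stall | r0:Mul1,r1:Add2,r2:9,r3:12,r4:4,r5:3
c11: stall | r0:Mul1,r1:Add2,r2:9,r3:12,r4:4,r5:3
c12: stall | r0:Mul1,r1:Add2,r2:9,r3:12,r4:4,r5:3
c13: CDB Mul1=9; issue MUL r1<-Mul1 | r0:9,r1:Mul1,r2:9,r3:12,r4:4,r5:3
c14: - | r0:9,r1:Mul1,r2:9,r3:12,r4:4,r5:3

STATUS = VALUE 9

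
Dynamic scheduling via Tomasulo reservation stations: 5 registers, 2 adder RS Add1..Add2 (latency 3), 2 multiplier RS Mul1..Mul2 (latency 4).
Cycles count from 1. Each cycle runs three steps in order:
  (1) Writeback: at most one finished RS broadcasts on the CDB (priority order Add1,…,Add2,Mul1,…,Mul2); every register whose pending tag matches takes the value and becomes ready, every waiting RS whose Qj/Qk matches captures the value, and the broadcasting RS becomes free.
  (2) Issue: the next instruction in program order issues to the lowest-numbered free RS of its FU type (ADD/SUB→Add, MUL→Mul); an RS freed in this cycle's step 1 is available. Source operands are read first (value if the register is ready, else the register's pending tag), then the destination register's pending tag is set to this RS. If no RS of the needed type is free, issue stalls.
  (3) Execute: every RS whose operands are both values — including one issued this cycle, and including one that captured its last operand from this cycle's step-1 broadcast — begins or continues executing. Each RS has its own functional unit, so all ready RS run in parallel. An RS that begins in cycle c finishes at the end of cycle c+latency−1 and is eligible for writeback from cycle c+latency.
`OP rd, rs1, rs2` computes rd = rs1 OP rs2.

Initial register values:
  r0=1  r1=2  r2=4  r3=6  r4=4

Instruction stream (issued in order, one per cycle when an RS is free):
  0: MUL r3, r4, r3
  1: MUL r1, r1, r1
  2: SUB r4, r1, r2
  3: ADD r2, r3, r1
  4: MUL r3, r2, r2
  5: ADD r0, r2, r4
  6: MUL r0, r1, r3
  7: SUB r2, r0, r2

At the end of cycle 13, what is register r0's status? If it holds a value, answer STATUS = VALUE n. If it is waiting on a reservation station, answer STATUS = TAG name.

cycle 1: issue MUL r3<-Mul1 // r0:1,r1:2,r2:4,r3:Mul1,r4:4
cycle 2: issue MUL r1<-Mul2 // r0:1,r1:Mul2,r2:4,r3:Mul1,r4:4
cycle 3: issue SUB r4<-Add1 // r0:1,r1:Mul2,r2:4,r3:Mul1,r4:Add1
cycle 4: issue ADD r2<-Add2 // r0:1,r1:Mul2,r2:Add2,r3:Mul1,r4:Add1
cycle 5: CDB Mul1=24; issue MUL r3<-Mul1 // r0:1,r1:Mul2,r2:Add2,r3:Mul1,r4:Add1
cycle 6: CDB Mul2=4; stall // r0:1,r1:4,r2:Add2,r3:Mul1,r4:Add1
cycle 7: stall // r0:1,r1:4,r2:Add2,r3:Mul1,r4:Add1
cycle 8: stall // r0:1,r1:4,r2:Add2,r3:Mul1,r4:Add1
cycle 9: CDB Add1=0; issue ADD r0<-Add1 // r0:Add1,r1:4,r2:Add2,r3:Mul1,r4:0
cycle 10: CDB Add2=28; issue MUL r0<-Mul2 // r0:Mul2,r1:4,r2:28,r3:Mul1,r4:0
cycle 11: issue SUB r2<-Add2 // r0:Mul2,r1:4,r2:Add2,r3:Mul1,r4:0
cycle 12: - // r0:Mul2,r1:4,r2:Add2,r3:Mul1,r4:0
cycle 13: CDB Add1=28 // r0:Mul2,r1:4,r2:Add2,r3:Mul1,r4:0

STATUS = TAG Mul2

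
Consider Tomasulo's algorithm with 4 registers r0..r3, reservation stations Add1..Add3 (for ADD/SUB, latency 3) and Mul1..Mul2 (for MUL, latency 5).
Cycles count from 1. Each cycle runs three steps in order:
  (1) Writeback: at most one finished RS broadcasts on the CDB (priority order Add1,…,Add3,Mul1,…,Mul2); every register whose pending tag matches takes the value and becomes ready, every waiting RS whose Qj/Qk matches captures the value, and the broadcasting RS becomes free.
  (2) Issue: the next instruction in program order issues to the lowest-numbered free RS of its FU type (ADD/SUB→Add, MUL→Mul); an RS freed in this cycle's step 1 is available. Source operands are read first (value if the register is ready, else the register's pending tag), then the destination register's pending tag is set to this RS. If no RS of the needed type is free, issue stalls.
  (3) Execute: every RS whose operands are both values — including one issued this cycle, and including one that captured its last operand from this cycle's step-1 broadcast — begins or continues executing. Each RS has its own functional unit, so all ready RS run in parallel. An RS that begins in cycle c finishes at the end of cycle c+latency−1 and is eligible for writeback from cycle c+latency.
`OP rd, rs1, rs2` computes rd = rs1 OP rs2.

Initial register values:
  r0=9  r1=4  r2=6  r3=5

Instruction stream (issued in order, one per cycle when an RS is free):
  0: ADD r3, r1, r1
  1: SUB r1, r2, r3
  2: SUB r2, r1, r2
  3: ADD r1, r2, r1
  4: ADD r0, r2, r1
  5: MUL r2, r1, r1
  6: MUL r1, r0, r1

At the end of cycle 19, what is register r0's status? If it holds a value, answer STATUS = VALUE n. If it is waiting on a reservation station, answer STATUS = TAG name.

  c1: issue ADD r3<-Add1  regs: r0:9,r1:4,r2:6,r3:Add1
  c2: issue SUB r1<-Add2  regs: r0:9,r1:Add2,r2:6,r3:Add1
  c3: issue SUB r2<-Add3  regs: r0:9,r1:Add2,r2:Add3,r3:Add1
  c4: CDB Add1=8; issue ADD r1<-Add1  regs: r0:9,r1:Add1,r2:Add3,r3:8
  c5: stall  regs: r0:9,r1:Add1,r2:Add3,r3:8
  c6: stall  regs: r0:9,r1:Add1,r2:Add3,r3:8
  c7: CDB Add2=-2; issue ADD r0<-Add2  regs: r0:Add2,r1:Add1,r2:Add3,r3:8
  c8: issue MUL r2<-Mul1  regs: r0:Add2,r1:Add1,r2:Mul1,r3:8
  c9: issue MUL r1<-Mul2  regs: r0:Add2,r1:Mul2,r2:Mul1,r3:8
  c10: CDB Add3=-8  regs: r0:Add2,r1:Mul2,r2:Mul1,r3:8
  c11: -  regs: r0:Add2,r1:Mul2,r2:Mul1,r3:8
  c12: -  regs: r0:Add2,r1:Mul2,r2:Mul1,r3:8
  c13: CDB Add1=-10  regs: r0:Add2,r1:Mul2,r2:Mul1,r3:8
  c14: -  regs: r0:Add2,r1:Mul2,r2:Mul1,r3:8
  c15: -  regs: r0:Add2,r1:Mul2,r2:Mul1,r3:8
  c16: CDB Add2=-18  regs: r0:-18,r1:Mul2,r2:Mul1,r3:8
  c17: -  regs: r0:-18,r1:Mul2,r2:Mul1,r3:8
  c18: CDB Mul1=100  regs: r0:-18,r1:Mul2,r2:100,r3:8
  c19: -  regs: r0:-18,r1:Mul2,r2:100,r3:8

STATUS = VALUE -18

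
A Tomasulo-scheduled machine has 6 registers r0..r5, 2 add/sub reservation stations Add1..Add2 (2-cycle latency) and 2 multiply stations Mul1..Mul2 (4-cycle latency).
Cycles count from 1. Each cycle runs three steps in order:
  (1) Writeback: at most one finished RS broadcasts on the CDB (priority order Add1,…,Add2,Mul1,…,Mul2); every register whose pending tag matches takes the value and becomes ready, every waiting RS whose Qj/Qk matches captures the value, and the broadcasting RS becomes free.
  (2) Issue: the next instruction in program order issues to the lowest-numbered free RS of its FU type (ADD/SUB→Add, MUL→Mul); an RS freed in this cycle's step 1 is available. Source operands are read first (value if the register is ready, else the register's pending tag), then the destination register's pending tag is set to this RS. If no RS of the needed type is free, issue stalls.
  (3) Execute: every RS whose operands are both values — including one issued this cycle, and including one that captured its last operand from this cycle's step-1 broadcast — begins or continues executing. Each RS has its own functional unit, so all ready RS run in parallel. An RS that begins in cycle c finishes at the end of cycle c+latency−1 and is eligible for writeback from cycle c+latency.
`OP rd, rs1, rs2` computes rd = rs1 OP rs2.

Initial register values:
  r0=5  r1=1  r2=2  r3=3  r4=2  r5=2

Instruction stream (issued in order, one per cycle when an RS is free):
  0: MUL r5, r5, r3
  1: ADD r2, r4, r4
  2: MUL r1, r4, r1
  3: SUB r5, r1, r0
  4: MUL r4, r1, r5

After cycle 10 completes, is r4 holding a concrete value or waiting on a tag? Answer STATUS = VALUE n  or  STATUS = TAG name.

STATUS = TAG Mul1

cycle 1: issue MUL r5<-Mul1 // r0:5,r1:1,r2:2,r3:3,r4:2,r5:Mul1
cycle 2: issue ADD r2<-Add1 // r0:5,r1:1,r2:Add1,r3:3,r4:2,r5:Mul1
cycle 3: issue MUL r1<-Mul2 // r0:5,r1:Mul2,r2:Add1,r3:3,r4:2,r5:Mul1
cycle 4: CDB Add1=4; issue SUB r5<-Add1 // r0:5,r1:Mul2,r2:4,r3:3,r4:2,r5:Add1
cycle 5: CDB Mul1=6; issue MUL r4<-Mul1 // r0:5,r1:Mul2,r2:4,r3:3,r4:Mul1,r5:Add1
cycle 6: - // r0:5,r1:Mul2,r2:4,r3:3,r4:Mul1,r5:Add1
cycle 7: CDB Mul2=2 // r0:5,r1:2,r2:4,r3:3,r4:Mul1,r5:Add1
cycle 8: - // r0:5,r1:2,r2:4,r3:3,r4:Mul1,r5:Add1
cycle 9: CDB Add1=-3 // r0:5,r1:2,r2:4,r3:3,r4:Mul1,r5:-3
cycle 10: - // r0:5,r1:2,r2:4,r3:3,r4:Mul1,r5:-3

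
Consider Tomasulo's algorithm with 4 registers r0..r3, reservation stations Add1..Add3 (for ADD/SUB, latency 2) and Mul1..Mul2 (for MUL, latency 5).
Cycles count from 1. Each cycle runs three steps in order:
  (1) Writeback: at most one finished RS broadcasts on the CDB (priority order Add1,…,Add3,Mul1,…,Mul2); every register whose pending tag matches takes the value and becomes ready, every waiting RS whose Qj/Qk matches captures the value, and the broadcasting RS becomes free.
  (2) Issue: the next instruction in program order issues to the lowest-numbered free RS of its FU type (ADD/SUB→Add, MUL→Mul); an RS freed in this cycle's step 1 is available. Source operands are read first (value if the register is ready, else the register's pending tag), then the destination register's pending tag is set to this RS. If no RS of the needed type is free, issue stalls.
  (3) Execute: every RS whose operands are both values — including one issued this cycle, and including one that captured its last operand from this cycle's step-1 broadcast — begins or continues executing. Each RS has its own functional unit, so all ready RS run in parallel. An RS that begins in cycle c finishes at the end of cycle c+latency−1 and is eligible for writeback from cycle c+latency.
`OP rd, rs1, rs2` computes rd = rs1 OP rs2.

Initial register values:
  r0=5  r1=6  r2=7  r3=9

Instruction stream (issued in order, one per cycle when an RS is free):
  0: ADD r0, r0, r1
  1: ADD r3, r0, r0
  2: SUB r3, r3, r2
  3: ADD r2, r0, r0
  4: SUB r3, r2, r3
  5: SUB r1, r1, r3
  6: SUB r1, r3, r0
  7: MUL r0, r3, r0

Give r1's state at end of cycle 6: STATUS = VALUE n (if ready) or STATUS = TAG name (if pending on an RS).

STATUS = TAG Add3

cycle 1: issue ADD r0<-Add1 // r0:Add1,r1:6,r2:7,r3:9
cycle 2: issue ADD r3<-Add2 // r0:Add1,r1:6,r2:7,r3:Add2
cycle 3: CDB Add1=11; issue SUB r3<-Add1 // r0:11,r1:6,r2:7,r3:Add1
cycle 4: issue ADD r2<-Add3 // r0:11,r1:6,r2:Add3,r3:Add1
cycle 5: CDB Add2=22; issue SUB r3<-Add2 // r0:11,r1:6,r2:Add3,r3:Add2
cycle 6: CDB Add3=22; issue SUB r1<-Add3 // r0:11,r1:Add3,r2:22,r3:Add2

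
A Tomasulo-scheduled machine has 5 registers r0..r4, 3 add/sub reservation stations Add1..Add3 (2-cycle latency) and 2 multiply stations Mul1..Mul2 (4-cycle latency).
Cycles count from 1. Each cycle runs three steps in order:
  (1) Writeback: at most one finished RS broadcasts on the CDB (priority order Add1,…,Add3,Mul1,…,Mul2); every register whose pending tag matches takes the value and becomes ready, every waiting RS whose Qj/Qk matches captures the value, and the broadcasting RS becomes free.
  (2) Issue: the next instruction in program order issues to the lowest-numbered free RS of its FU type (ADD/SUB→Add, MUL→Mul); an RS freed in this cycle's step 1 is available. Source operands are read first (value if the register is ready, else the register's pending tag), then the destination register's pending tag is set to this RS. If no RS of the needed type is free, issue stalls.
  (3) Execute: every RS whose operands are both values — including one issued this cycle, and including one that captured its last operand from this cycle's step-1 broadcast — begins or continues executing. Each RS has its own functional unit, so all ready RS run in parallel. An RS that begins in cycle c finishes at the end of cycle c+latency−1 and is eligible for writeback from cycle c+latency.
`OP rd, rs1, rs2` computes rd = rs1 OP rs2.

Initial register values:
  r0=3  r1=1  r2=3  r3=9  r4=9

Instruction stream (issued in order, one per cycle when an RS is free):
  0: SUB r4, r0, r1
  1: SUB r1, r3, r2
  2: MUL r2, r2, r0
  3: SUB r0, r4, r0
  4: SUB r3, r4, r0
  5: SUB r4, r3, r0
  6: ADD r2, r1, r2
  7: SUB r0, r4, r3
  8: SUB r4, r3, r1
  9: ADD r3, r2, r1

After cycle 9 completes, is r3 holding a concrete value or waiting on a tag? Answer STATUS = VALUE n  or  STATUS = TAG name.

c1: issue SUB r4<-Add1 | r0:3,r1:1,r2:3,r3:9,r4:Add1
c2: issue SUB r1<-Add2 | r0:3,r1:Add2,r2:3,r3:9,r4:Add1
c3: CDB Add1=2; issue MUL r2<-Mul1 | r0:3,r1:Add2,r2:Mul1,r3:9,r4:2
c4: CDB Add2=6; issue SUB r0<-Add1 | r0:Add1,r1:6,r2:Mul1,r3:9,r4:2
c5: issue SUB r3<-Add2 | r0:Add1,r1:6,r2:Mul1,r3:Add2,r4:2
c6: CDB Add1=-1; issue SUB r4<-Add1 | r0:-1,r1:6,r2:Mul1,r3:Add2,r4:Add1
c7: CDB Mul1=9; issue ADD r2<-Add3 | r0:-1,r1:6,r2:Add3,r3:Add2,r4:Add1
c8: CDB Add2=3; issue SUB r0<-Add2 | r0:Add2,r1:6,r2:Add3,r3:3,r4:Add1
c9: CDB Add3=15; issue SUB r4<-Add3 | r0:Add2,r1:6,r2:15,r3:3,r4:Add3

STATUS = VALUE 3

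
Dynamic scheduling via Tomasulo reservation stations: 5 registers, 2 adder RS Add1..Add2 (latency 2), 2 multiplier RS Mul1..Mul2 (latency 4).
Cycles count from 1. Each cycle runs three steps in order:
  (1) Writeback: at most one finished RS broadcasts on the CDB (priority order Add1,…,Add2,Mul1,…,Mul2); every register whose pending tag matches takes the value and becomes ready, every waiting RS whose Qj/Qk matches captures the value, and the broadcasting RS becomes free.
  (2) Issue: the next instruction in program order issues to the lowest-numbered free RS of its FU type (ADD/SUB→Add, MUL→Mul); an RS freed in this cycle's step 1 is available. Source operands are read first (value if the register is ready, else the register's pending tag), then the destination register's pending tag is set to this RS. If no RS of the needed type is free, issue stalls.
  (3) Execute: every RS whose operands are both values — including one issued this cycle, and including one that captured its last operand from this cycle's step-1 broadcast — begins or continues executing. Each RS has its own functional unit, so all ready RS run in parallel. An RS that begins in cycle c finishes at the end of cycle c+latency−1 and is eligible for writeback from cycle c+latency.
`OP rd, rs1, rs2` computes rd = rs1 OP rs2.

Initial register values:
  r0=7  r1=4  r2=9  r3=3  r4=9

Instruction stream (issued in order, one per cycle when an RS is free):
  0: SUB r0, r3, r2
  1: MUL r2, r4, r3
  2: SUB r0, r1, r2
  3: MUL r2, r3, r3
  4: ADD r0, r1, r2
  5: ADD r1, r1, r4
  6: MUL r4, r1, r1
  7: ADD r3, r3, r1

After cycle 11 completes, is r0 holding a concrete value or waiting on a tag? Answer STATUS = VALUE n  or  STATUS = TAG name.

cycle 1: issue SUB r0<-Add1 // r0:Add1,r1:4,r2:9,r3:3,r4:9
cycle 2: issue MUL r2<-Mul1 // r0:Add1,r1:4,r2:Mul1,r3:3,r4:9
cycle 3: CDB Add1=-6; issue SUB r0<-Add1 // r0:Add1,r1:4,r2:Mul1,r3:3,r4:9
cycle 4: issue MUL r2<-Mul2 // r0:Add1,r1:4,r2:Mul2,r3:3,r4:9
cycle 5: issue ADD r0<-Add2 // r0:Add2,r1:4,r2:Mul2,r3:3,r4:9
cycle 6: CDB Mul1=27; stall // r0:Add2,r1:4,r2:Mul2,r3:3,r4:9
cycle 7: stall // r0:Add2,r1:4,r2:Mul2,r3:3,r4:9
cycle 8: CDB Add1=-23; issue ADD r1<-Add1 // r0:Add2,r1:Add1,r2:Mul2,r3:3,r4:9
cycle 9: CDB Mul2=9; issue MUL r4<-Mul1 // r0:Add2,r1:Add1,r2:9,r3:3,r4:Mul1
cycle 10: CDB Add1=13; issue ADD r3<-Add1 // r0:Add2,r1:13,r2:9,r3:Add1,r4:Mul1
cycle 11: CDB Add2=13 // r0:13,r1:13,r2:9,r3:Add1,r4:Mul1

STATUS = VALUE 13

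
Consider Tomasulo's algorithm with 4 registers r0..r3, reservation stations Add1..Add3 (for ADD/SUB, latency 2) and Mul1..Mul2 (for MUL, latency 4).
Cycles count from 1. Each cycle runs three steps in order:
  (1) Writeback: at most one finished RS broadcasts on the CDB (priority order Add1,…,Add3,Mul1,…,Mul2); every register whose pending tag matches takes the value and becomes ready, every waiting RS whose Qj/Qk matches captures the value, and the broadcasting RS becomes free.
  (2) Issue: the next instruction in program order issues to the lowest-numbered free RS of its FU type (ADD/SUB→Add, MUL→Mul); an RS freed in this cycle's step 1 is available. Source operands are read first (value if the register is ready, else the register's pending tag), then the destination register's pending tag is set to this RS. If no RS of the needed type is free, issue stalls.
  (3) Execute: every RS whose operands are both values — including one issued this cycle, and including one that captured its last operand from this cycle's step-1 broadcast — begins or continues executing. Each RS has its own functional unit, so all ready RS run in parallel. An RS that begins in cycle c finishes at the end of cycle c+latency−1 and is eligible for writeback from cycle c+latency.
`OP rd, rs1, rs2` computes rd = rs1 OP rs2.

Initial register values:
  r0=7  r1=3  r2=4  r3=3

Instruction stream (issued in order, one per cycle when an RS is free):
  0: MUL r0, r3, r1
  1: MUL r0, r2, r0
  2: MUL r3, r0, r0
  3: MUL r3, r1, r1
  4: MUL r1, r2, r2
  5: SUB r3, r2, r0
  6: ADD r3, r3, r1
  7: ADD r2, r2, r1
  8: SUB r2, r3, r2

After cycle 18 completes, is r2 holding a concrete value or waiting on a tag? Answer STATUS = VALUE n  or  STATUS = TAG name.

  c1: issue MUL r0<-Mul1  regs: r0:Mul1,r1:3,r2:4,r3:3
  c2: issue MUL r0<-Mul2  regs: r0:Mul2,r1:3,r2:4,r3:3
  c3: stall  regs: r0:Mul2,r1:3,r2:4,r3:3
  c4: stall  regs: r0:Mul2,r1:3,r2:4,r3:3
  c5: CDB Mul1=9; issue MUL r3<-Mul1  regs: r0:Mul2,r1:3,r2:4,r3:Mul1
  c6: stall  regs: r0:Mul2,r1:3,r2:4,r3:Mul1
  c7: stall  regs: r0:Mul2,r1:3,r2:4,r3:Mul1
  c8: stall  regs: r0:Mul2,r1:3,r2:4,r3:Mul1
  c9: CDB Mul2=36; issue MUL r3<-Mul2  regs: r0:36,r1:3,r2:4,r3:Mul2
  c10: stall  regs: r0:36,r1:3,r2:4,r3:Mul2
  c11: stall  regs: r0:36,r1:3,r2:4,r3:Mul2
  c12: stall  regs: r0:36,r1:3,r2:4,r3:Mul2
  c13: CDB Mul1=1296; issue MUL r1<-Mul1  regs: r0:36,r1:Mul1,r2:4,r3:Mul2
  c14: CDB Mul2=9; issue SUB r3<-Add1  regs: r0:36,r1:Mul1,r2:4,r3:Add1
  c15: issue ADD r3<-Add2  regs: r0:36,r1:Mul1,r2:4,r3:Add2
  c16: CDB Add1=-32; issue ADD r2<-Add1  regs: r0:36,r1:Mul1,r2:Add1,r3:Add2
  c17: CDB Mul1=16; issue SUB r2<-Add3  regs: r0:36,r1:16,r2:Add3,r3:Add2
  c18: -  regs: r0:36,r1:16,r2:Add3,r3:Add2

STATUS = TAG Add3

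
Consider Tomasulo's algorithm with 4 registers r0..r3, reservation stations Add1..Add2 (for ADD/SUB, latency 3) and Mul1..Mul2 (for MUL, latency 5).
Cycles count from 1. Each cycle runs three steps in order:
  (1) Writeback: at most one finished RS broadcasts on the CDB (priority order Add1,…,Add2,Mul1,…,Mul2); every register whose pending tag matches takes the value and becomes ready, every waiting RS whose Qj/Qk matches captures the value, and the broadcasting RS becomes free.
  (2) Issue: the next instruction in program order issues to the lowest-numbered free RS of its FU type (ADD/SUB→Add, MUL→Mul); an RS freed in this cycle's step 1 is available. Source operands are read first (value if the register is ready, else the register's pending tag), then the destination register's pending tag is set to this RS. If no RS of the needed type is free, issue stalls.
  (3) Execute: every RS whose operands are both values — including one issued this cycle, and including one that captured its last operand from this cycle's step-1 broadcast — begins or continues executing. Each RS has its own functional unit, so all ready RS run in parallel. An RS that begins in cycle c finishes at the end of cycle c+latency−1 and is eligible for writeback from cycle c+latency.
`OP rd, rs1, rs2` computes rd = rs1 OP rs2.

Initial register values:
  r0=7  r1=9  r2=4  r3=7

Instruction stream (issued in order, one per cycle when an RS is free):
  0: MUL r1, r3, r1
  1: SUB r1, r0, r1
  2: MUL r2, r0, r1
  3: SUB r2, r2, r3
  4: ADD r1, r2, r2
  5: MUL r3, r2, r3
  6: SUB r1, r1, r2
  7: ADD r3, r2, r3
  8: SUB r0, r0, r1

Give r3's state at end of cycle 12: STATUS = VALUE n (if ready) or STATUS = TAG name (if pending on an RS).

  c1: issue MUL r1<-Mul1  regs: r0:7,r1:Mul1,r2:4,r3:7
  c2: issue SUB r1<-Add1  regs: r0:7,r1:Add1,r2:4,r3:7
  c3: issue MUL r2<-Mul2  regs: r0:7,r1:Add1,r2:Mul2,r3:7
  c4: issue SUB r2<-Add2  regs: r0:7,r1:Add1,r2:Add2,r3:7
  c5: stall  regs: r0:7,r1:Add1,r2:Add2,r3:7
  c6: CDB Mul1=63; stall  regs: r0:7,r1:Add1,r2:Add2,r3:7
  c7: stall  regs: r0:7,r1:Add1,r2:Add2,r3:7
  c8: stall  regs: r0:7,r1:Add1,r2:Add2,r3:7
  c9: CDB Add1=-56; issue ADD r1<-Add1  regs: r0:7,r1:Add1,r2:Add2,r3:7
  c10: issue MUL r3<-Mul1  regs: r0:7,r1:Add1,r2:Add2,r3:Mul1
  c11: stall  regs: r0:7,r1:Add1,r2:Add2,r3:Mul1
  c12: stall  regs: r0:7,r1:Add1,r2:Add2,r3:Mul1

STATUS = TAG Mul1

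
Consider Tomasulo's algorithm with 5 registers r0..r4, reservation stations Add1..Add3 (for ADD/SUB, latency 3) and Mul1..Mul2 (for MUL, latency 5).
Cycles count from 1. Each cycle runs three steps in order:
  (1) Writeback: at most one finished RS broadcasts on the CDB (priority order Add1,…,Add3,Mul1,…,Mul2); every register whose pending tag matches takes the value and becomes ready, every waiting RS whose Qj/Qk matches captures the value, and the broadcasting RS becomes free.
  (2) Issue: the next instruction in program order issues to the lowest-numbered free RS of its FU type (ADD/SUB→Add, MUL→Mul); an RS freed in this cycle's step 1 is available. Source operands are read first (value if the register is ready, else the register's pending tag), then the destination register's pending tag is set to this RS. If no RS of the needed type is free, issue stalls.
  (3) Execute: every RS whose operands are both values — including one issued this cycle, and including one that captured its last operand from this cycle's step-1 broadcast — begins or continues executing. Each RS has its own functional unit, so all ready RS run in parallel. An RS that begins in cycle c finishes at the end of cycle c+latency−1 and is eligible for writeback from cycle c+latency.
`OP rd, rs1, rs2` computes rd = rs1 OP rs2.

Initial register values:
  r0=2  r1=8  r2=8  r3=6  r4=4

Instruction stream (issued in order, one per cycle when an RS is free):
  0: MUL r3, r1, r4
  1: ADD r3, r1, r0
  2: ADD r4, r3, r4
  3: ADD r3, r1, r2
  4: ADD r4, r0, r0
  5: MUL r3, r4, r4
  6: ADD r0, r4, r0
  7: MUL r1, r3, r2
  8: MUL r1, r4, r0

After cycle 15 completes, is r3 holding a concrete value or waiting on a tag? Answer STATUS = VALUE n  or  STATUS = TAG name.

STATUS = VALUE 16

c1: issue MUL r3<-Mul1 | r0:2,r1:8,r2:8,r3:Mul1,r4:4
c2: issue ADD r3<-Add1 | r0:2,r1:8,r2:8,r3:Add1,r4:4
c3: issue ADD r4<-Add2 | r0:2,r1:8,r2:8,r3:Add1,r4:Add2
c4: issue ADD r3<-Add3 | r0:2,r1:8,r2:8,r3:Add3,r4:Add2
c5: CDB Add1=10; issue ADD r4<-Add1 | r0:2,r1:8,r2:8,r3:Add3,r4:Add1
c6: CDB Mul1=32; issue MUL r3<-Mul1 | r0:2,r1:8,r2:8,r3:Mul1,r4:Add1
c7: CDB Add3=16; issue ADD r0<-Add3 | r0:Add3,r1:8,r2:8,r3:Mul1,r4:Add1
c8: CDB Add1=4; issue MUL r1<-Mul2 | r0:Add3,r1:Mul2,r2:8,r3:Mul1,r4:4
c9: CDB Add2=14; stall | r0:Add3,r1:Mul2,r2:8,r3:Mul1,r4:4
c10: stall | r0:Add3,r1:Mul2,r2:8,r3:Mul1,r4:4
c11: CDB Add3=6; stall | r0:6,r1:Mul2,r2:8,r3:Mul1,r4:4
c12: stall | r0:6,r1:Mul2,r2:8,r3:Mul1,r4:4
c13: CDB Mul1=16; issue MUL r1<-Mul1 | r0:6,r1:Mul1,r2:8,r3:16,r4:4
c14: - | r0:6,r1:Mul1,r2:8,r3:16,r4:4
c15: - | r0:6,r1:Mul1,r2:8,r3:16,r4:4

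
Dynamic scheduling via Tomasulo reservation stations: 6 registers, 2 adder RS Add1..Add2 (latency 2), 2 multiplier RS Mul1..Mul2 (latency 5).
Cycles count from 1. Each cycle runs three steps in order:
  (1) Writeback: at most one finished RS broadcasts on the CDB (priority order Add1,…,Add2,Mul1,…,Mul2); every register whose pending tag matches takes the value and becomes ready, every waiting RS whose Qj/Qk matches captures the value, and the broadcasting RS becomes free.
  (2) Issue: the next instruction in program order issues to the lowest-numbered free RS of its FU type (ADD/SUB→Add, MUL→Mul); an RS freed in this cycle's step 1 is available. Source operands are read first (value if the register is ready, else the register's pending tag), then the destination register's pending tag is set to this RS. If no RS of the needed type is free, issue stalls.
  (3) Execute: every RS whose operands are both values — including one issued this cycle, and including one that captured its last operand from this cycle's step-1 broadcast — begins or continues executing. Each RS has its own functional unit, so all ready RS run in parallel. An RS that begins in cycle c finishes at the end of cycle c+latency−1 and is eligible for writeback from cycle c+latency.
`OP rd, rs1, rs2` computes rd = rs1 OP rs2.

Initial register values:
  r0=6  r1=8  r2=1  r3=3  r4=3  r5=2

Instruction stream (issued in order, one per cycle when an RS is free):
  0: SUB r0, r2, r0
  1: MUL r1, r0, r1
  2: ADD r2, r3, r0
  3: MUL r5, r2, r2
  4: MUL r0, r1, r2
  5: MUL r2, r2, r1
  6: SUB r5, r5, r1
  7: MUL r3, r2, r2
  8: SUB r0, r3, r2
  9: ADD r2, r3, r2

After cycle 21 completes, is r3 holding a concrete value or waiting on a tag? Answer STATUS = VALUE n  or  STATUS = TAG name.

STATUS = VALUE 6400

c1: issue SUB r0<-Add1 | r0:Add1,r1:8,r2:1,r3:3,r4:3,r5:2
c2: issue MUL r1<-Mul1 | r0:Add1,r1:Mul1,r2:1,r3:3,r4:3,r5:2
c3: CDB Add1=-5; issue ADD r2<-Add1 | r0:-5,r1:Mul1,r2:Add1,r3:3,r4:3,r5:2
c4: issue MUL r5<-Mul2 | r0:-5,r1:Mul1,r2:Add1,r3:3,r4:3,r5:Mul2
c5: CDB Add1=-2; stall | r0:-5,r1:Mul1,r2:-2,r3:3,r4:3,r5:Mul2
c6: stall | r0:-5,r1:Mul1,r2:-2,r3:3,r4:3,r5:Mul2
c7: stall | r0:-5,r1:Mul1,r2:-2,r3:3,r4:3,r5:Mul2
c8: CDB Mul1=-40; issue MUL r0<-Mul1 | r0:Mul1,r1:-40,r2:-2,r3:3,r4:3,r5:Mul2
c9: stall | r0:Mul1,r1:-40,r2:-2,r3:3,r4:3,r5:Mul2
c10: CDB Mul2=4; issue MUL r2<-Mul2 | r0:Mul1,r1:-40,r2:Mul2,r3:3,r4:3,r5:4
c11: issue SUB r5<-Add1 | r0:Mul1,r1:-40,r2:Mul2,r3:3,r4:3,r5:Add1
c12: stall | r0:Mul1,r1:-40,r2:Mul2,r3:3,r4:3,r5:Add1
c13: CDB Add1=44; stall | r0:Mul1,r1:-40,r2:Mul2,r3:3,r4:3,r5:44
c14: CDB Mul1=80; issue MUL r3<-Mul1 | r0:80,r1:-40,r2:Mul2,r3:Mul1,r4:3,r5:44
c15: CDB Mul2=80; issue SUB r0<-Add1 | r0:Add1,r1:-40,r2:80,r3:Mul1,r4:3,r5:44
c16: issue ADD r2<-Add2 | r0:Add1,r1:-40,r2:Add2,r3:Mul1,r4:3,r5:44
c17: - | r0:Add1,r1:-40,r2:Add2,r3:Mul1,r4:3,r5:44
c18: - | r0:Add1,r1:-40,r2:Add2,r3:Mul1,r4:3,r5:44
c19: - | r0:Add1,r1:-40,r2:Add2,r3:Mul1,r4:3,r5:44
c20: CDB Mul1=6400 | r0:Add1,r1:-40,r2:Add2,r3:6400,r4:3,r5:44
c21: - | r0:Add1,r1:-40,r2:Add2,r3:6400,r4:3,r5:44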